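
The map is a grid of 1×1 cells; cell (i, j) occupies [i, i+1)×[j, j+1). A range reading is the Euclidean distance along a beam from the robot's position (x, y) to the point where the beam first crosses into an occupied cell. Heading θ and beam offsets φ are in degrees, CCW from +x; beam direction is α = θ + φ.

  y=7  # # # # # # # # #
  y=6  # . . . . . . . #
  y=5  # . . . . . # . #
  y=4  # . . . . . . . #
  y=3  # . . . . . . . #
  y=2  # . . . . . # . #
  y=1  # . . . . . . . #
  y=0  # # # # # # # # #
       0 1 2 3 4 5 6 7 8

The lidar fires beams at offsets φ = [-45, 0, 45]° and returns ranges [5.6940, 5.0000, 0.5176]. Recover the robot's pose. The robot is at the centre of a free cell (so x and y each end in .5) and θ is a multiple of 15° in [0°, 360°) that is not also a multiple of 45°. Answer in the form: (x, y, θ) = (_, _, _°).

(x, y, θ) = (6.5, 3.5, 210°)

Enumerate (i+0.5, j+0.5, θ) over the 40 free cells and 16 admissible headings. For each, cast all 3 beams and compare to the given ranges.
  (2.5, 1.5, 240°): beam 1 = 1.5529 ≠ 5.6940 ✗
  (7.5, 5.5, 165°): beam 1 = 1.7321 ≠ 5.6940 ✗
  (2.5, 3.5, 150°): beam 1 = 3.6235 ≠ 5.6940 ✗
  …
  (6.5, 3.5, 210°): r_1=5.6940, r_2=5.0000, r_3=0.5176 — all match ✓
Unique over the lattice → pose = (6.5, 3.5, 210°).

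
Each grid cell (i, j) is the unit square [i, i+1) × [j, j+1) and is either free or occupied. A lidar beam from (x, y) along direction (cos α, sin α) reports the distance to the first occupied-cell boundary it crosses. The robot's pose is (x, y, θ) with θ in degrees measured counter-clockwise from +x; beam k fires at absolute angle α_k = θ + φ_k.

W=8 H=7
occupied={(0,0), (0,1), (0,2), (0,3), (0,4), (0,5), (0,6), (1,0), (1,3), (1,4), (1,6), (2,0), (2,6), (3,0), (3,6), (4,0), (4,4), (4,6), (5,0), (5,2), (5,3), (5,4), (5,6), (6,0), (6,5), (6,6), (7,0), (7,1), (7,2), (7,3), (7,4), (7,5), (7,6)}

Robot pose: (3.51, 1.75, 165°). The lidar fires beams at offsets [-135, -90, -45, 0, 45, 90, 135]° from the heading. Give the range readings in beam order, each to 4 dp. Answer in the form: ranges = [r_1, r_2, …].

ranges = [1.7205, 2.3294, 3.0200, 2.5985, 1.5000, 0.7765, 0.8660]

beam 1: φ=-135°, α=30°
  dir = (cos 30°, sin 30°) = (0.8660, 0.5000); from cell (3,1)
  next x-line at t=0.5658, next y-line at t=0.5000; Δt_x=1.1547, Δt_y=2.0000
    y: enter (3,2) at t=0.5000
    x: enter (4,2) at t=0.5658
    x: enter (5,2) at t=1.7205 ← occupied
  → r_1 = 1.7205
beam 2: φ=-90°, α=75°
  dir = (cos 75°, sin 75°) = (0.2588, 0.9659); from cell (3,1)
  next x-line at t=1.8932, next y-line at t=0.2588; Δt_x=3.8637, Δt_y=1.0353
    y: enter (3,2) at t=0.2588
    y: enter (3,3) at t=1.2941
    x: enter (4,3) at t=1.8932
    y: enter (4,4) at t=2.3294 ← occupied
  → r_2 = 2.3294
beam 3: φ=-45°, α=120°
  dir = (cos 120°, sin 120°) = (-0.5000, 0.8660); from cell (3,1)
  next x-line at t=1.0200, next y-line at t=0.2887; Δt_x=2.0000, Δt_y=1.1547
    y: enter (3,2) at t=0.2887
    x: enter (2,2) at t=1.0200
    y: enter (2,3) at t=1.4434
    y: enter (2,4) at t=2.5981
    x: enter (1,4) at t=3.0200 ← occupied
  → r_3 = 3.0200
beam 4: φ=0°, α=165°
  dir = (cos 165°, sin 165°) = (-0.9659, 0.2588); from cell (3,1)
  next x-line at t=0.5280, next y-line at t=0.9659; Δt_x=1.0353, Δt_y=3.8637
    x: enter (2,1) at t=0.5280
    y: enter (2,2) at t=0.9659
    x: enter (1,2) at t=1.5633
    x: enter (0,2) at t=2.5985 ← occupied
  → r_4 = 2.5985
beam 5: φ=45°, α=210°
  dir = (cos 210°, sin 210°) = (-0.8660, -0.5000); from cell (3,1)
  next x-line at t=0.5889, next y-line at t=1.5000; Δt_x=1.1547, Δt_y=2.0000
    x: enter (2,1) at t=0.5889
    y: enter (2,0) at t=1.5000 ← occupied
  → r_5 = 1.5000
beam 6: φ=90°, α=255°
  dir = (cos 255°, sin 255°) = (-0.2588, -0.9659); from cell (3,1)
  next x-line at t=1.9705, next y-line at t=0.7765; Δt_x=3.8637, Δt_y=1.0353
    y: enter (3,0) at t=0.7765 ← occupied
  → r_6 = 0.7765
beam 7: φ=135°, α=300°
  dir = (cos 300°, sin 300°) = (0.5000, -0.8660); from cell (3,1)
  next x-line at t=0.9800, next y-line at t=0.8660; Δt_x=2.0000, Δt_y=1.1547
    y: enter (3,0) at t=0.8660 ← occupied
  → r_7 = 0.8660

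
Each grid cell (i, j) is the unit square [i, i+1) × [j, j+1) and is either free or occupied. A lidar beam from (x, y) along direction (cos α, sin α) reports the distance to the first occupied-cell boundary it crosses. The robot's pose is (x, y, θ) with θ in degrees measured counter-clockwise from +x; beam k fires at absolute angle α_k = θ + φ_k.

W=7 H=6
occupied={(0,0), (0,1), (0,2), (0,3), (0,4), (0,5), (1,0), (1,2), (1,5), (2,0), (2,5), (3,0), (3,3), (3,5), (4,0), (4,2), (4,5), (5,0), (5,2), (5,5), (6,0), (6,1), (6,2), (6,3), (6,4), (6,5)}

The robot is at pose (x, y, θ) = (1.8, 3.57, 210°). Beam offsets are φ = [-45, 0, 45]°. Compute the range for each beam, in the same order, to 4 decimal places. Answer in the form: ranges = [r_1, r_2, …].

beam 1: φ=-45°, α=165°
  direction (-0.9659, 0.2588); cell (1,3); t to first gridline: x 0.8282, y 1.6614 (then +1.0353 / +3.8637)
    (0,3) via x @ 0.8282  # hit
  → r_1 = 0.8282
beam 2: φ=0°, α=210°
  direction (-0.8660, -0.5000); cell (1,3); t to first gridline: x 0.9238, y 1.1400 (then +1.1547 / +2.0000)
    (0,3) via x @ 0.9238  # hit
  → r_2 = 0.9238
beam 3: φ=45°, α=255°
  direction (-0.2588, -0.9659); cell (1,3); t to first gridline: x 3.0910, y 0.5901 (then +3.8637 / +1.0353)
    (1,2) via y @ 0.5901  # hit
  → r_3 = 0.5901

ranges = [0.8282, 0.9238, 0.5901]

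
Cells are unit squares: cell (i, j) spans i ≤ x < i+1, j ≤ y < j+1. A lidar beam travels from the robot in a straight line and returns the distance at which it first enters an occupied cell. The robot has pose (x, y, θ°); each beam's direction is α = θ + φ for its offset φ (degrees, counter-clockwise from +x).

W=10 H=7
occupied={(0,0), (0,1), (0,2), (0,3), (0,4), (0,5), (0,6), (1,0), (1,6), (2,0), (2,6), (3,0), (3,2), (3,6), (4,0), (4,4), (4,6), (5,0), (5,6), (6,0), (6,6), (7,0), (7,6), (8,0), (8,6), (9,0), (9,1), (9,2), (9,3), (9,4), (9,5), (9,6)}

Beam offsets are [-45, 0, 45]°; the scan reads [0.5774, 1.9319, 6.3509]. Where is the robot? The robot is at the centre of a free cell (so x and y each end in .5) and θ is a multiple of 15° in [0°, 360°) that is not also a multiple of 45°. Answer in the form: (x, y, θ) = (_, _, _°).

(x, y, θ) = (3.5, 1.5, 345°)

Enumerate (i+0.5, j+0.5, θ) over the 38 free cells and 16 admissible headings. For each, cast all 3 beams and compare to the given ranges.
  (2.5, 2.5, 345°): beam 1 = 1.7321 ≠ 0.5774 ✗
  (1.5, 5.5, 165°): beam 2 = 0.5176 ≠ 1.9319 ✗
  (2.5, 1.5, 120°): beam 1 = 4.6587 ≠ 0.5774 ✗
  (3.5, 1.5, 60°): beam 1 = 5.6940 ≠ 0.5774 ✗
  …
  (3.5, 1.5, 345°): r_1=0.5774, r_2=1.9319, r_3=6.3509 — all match ✓
Unique over the lattice → pose = (3.5, 1.5, 345°).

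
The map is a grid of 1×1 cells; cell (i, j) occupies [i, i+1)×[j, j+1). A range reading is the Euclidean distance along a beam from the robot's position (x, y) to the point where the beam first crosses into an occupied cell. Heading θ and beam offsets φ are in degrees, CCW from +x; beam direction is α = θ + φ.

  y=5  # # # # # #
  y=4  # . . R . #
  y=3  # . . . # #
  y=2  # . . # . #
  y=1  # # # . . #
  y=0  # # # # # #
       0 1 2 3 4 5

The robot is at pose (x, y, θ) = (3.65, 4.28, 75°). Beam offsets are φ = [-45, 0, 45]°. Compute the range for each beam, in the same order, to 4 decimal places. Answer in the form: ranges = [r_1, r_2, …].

beam 1: φ=-45°, α=30°
  d=(0.8660,0.5000)  start (3,4)  tX=0.4041 tY=1.4400  stride 1/|dx|=1.1547 1/|dy|=2.0000
    cross x-line → (4,4), t=0.4041
    cross y-line → (4,5), t=1.4400 (wall)
  → r_1 = 1.4400
beam 2: φ=0°, α=75°
  d=(0.2588,0.9659)  start (3,4)  tX=1.3523 tY=0.7454  stride 1/|dx|=3.8637 1/|dy|=1.0353
    cross y-line → (3,5), t=0.7454 (wall)
  → r_2 = 0.7454
beam 3: φ=45°, α=120°
  d=(-0.5000,0.8660)  start (3,4)  tX=1.3000 tY=0.8314  stride 1/|dx|=2.0000 1/|dy|=1.1547
    cross y-line → (3,5), t=0.8314 (wall)
  → r_3 = 0.8314

ranges = [1.4400, 0.7454, 0.8314]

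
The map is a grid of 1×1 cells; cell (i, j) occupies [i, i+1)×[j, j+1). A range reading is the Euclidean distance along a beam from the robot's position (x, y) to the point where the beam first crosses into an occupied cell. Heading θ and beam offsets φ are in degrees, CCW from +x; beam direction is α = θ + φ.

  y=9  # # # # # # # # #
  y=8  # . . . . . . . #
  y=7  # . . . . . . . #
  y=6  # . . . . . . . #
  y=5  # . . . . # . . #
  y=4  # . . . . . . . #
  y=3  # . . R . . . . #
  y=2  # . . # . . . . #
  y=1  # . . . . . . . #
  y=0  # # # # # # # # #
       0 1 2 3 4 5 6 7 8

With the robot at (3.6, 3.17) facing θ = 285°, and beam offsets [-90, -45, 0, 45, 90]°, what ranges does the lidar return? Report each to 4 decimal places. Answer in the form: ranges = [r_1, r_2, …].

ranges = [2.6917, 0.1963, 0.1760, 0.3400, 4.5552]

beam 1: φ=-90°, α=195°
  dir = (cos 195°, sin 195°) = (-0.9659, -0.2588); from cell (3,3)
  next x-line at t=0.6212, next y-line at t=0.6568; Δt_x=1.0353, Δt_y=3.8637
    x: enter (2,3) at t=0.6212
    y: enter (2,2) at t=0.6568
    x: enter (1,2) at t=1.6564
    x: enter (0,2) at t=2.6917 ← occupied
  → r_1 = 2.6917
beam 2: φ=-45°, α=240°
  dir = (cos 240°, sin 240°) = (-0.5000, -0.8660); from cell (3,3)
  next x-line at t=1.2000, next y-line at t=0.1963; Δt_x=2.0000, Δt_y=1.1547
    y: enter (3,2) at t=0.1963 ← occupied
  → r_2 = 0.1963
beam 3: φ=0°, α=285°
  dir = (cos 285°, sin 285°) = (0.2588, -0.9659); from cell (3,3)
  next x-line at t=1.5455, next y-line at t=0.1760; Δt_x=3.8637, Δt_y=1.0353
    y: enter (3,2) at t=0.1760 ← occupied
  → r_3 = 0.1760
beam 4: φ=45°, α=330°
  dir = (cos 330°, sin 330°) = (0.8660, -0.5000); from cell (3,3)
  next x-line at t=0.4619, next y-line at t=0.3400; Δt_x=1.1547, Δt_y=2.0000
    y: enter (3,2) at t=0.3400 ← occupied
  → r_4 = 0.3400
beam 5: φ=90°, α=15°
  dir = (cos 15°, sin 15°) = (0.9659, 0.2588); from cell (3,3)
  next x-line at t=0.4141, next y-line at t=3.2069; Δt_x=1.0353, Δt_y=3.8637
    x: enter (4,3) at t=0.4141
    x: enter (5,3) at t=1.4494
    x: enter (6,3) at t=2.4847
    y: enter (6,4) at t=3.2069
    x: enter (7,4) at t=3.5199
    x: enter (8,4) at t=4.5552 ← occupied
  → r_5 = 4.5552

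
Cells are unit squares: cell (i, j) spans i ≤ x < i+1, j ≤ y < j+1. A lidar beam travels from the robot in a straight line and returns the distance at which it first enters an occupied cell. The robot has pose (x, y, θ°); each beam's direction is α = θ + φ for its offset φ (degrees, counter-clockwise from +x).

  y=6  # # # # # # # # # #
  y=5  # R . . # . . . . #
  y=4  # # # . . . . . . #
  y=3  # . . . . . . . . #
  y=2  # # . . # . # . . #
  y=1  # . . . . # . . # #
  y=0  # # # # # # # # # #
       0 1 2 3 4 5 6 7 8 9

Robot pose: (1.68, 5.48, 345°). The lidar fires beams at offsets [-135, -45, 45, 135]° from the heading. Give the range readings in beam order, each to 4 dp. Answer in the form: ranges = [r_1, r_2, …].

beam 1: φ=-135°, α=210°
  d=(-0.8660,-0.5000)  start (1,5)  tX=0.7852 tY=0.9600  stride 1/|dx|=1.1547 1/|dy|=2.0000
    cross x-line → (0,5), t=0.7852 (wall)
  → r_1 = 0.7852
beam 2: φ=-45°, α=300°
  d=(0.5000,-0.8660)  start (1,5)  tX=0.6400 tY=0.5543  stride 1/|dx|=2.0000 1/|dy|=1.1547
    cross y-line → (1,4), t=0.5543 (wall)
  → r_2 = 0.5543
beam 3: φ=45°, α=30°
  d=(0.8660,0.5000)  start (1,5)  tX=0.3695 tY=1.0400  stride 1/|dx|=1.1547 1/|dy|=2.0000
    cross x-line → (2,5), t=0.3695
    cross y-line → (2,6), t=1.0400 (wall)
  → r_3 = 1.0400
beam 4: φ=135°, α=120°
  d=(-0.5000,0.8660)  start (1,5)  tX=1.3600 tY=0.6004  stride 1/|dx|=2.0000 1/|dy|=1.1547
    cross y-line → (1,6), t=0.6004 (wall)
  → r_4 = 0.6004

ranges = [0.7852, 0.5543, 1.0400, 0.6004]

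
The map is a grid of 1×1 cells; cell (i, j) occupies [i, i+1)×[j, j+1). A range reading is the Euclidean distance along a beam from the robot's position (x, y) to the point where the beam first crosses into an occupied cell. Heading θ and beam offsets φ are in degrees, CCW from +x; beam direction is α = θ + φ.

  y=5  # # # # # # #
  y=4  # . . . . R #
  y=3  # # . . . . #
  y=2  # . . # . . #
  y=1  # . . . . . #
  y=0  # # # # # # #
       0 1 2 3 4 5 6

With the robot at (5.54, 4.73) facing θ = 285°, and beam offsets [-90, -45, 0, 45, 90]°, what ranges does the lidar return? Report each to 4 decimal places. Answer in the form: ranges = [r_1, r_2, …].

beam 1: φ=-90°, α=195°
  direction (-0.9659, -0.2588); cell (5,4); t to first gridline: x 0.5590, y 2.8205 (then +1.0353 / +3.8637)
    (4,4) via x @ 0.5590
    (3,4) via x @ 1.5943
    (2,4) via x @ 2.6296
    (2,3) via y @ 2.8205
    (1,3) via x @ 3.6649  # hit
  → r_1 = 3.6649
beam 2: φ=-45°, α=240°
  direction (-0.5000, -0.8660); cell (5,4); t to first gridline: x 1.0800, y 0.8429 (then +2.0000 / +1.1547)
    (5,3) via y @ 0.8429
    (4,3) via x @ 1.0800
    (4,2) via y @ 1.9976
    (3,2) via x @ 3.0800  # hit
  → r_2 = 3.0800
beam 3: φ=0°, α=285°
  direction (0.2588, -0.9659); cell (5,4); t to first gridline: x 1.7773, y 0.7558 (then +3.8637 / +1.0353)
    (5,3) via y @ 0.7558
    (6,3) via x @ 1.7773  # hit
  → r_3 = 1.7773
beam 4: φ=45°, α=330°
  direction (0.8660, -0.5000); cell (5,4); t to first gridline: x 0.5312, y 1.4600 (then +1.1547 / +2.0000)
    (6,4) via x @ 0.5312  # hit
  → r_4 = 0.5312
beam 5: φ=90°, α=15°
  direction (0.9659, 0.2588); cell (5,4); t to first gridline: x 0.4762, y 1.0432 (then +1.0353 / +3.8637)
    (6,4) via x @ 0.4762  # hit
  → r_5 = 0.4762

ranges = [3.6649, 3.0800, 1.7773, 0.5312, 0.4762]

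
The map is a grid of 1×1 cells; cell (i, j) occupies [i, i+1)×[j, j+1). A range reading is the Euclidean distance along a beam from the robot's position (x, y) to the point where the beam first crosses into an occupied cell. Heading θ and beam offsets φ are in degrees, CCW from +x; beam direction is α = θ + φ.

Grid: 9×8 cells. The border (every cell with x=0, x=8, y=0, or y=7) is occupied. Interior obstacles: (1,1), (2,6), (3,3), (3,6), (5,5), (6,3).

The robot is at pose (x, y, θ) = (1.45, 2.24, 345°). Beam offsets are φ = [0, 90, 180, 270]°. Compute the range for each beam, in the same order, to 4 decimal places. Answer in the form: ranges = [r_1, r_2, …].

beam 1: φ=0°, α=345°
  d=(0.9659,-0.2588)  start (1,2)  tX=0.5694 tY=0.9273  stride 1/|dx|=1.0353 1/|dy|=3.8637
    cross x-line → (2,2), t=0.5694
    cross y-line → (2,1), t=0.9273
    cross x-line → (3,1), t=1.6047
    cross x-line → (4,1), t=2.6400
    cross x-line → (5,1), t=3.6752
    cross x-line → (6,1), t=4.7105
    cross y-line → (6,0), t=4.7910 (wall)
  → r_1 = 4.7910
beam 2: φ=90°, α=75°
  d=(0.2588,0.9659)  start (1,2)  tX=2.1250 tY=0.7868  stride 1/|dx|=3.8637 1/|dy|=1.0353
    cross y-line → (1,3), t=0.7868
    cross y-line → (1,4), t=1.8221
    cross x-line → (2,4), t=2.1250
    cross y-line → (2,5), t=2.8574
    cross y-line → (2,6), t=3.8926 (wall)
  → r_2 = 3.8926
beam 3: φ=180°, α=165°
  d=(-0.9659,0.2588)  start (1,2)  tX=0.4659 tY=2.9364  stride 1/|dx|=1.0353 1/|dy|=3.8637
    cross x-line → (0,2), t=0.4659 (wall)
  → r_3 = 0.4659
beam 4: φ=270°, α=255°
  d=(-0.2588,-0.9659)  start (1,2)  tX=1.7387 tY=0.2485  stride 1/|dx|=3.8637 1/|dy|=1.0353
    cross y-line → (1,1), t=0.2485 (wall)
  → r_4 = 0.2485

ranges = [4.7910, 3.8926, 0.4659, 0.2485]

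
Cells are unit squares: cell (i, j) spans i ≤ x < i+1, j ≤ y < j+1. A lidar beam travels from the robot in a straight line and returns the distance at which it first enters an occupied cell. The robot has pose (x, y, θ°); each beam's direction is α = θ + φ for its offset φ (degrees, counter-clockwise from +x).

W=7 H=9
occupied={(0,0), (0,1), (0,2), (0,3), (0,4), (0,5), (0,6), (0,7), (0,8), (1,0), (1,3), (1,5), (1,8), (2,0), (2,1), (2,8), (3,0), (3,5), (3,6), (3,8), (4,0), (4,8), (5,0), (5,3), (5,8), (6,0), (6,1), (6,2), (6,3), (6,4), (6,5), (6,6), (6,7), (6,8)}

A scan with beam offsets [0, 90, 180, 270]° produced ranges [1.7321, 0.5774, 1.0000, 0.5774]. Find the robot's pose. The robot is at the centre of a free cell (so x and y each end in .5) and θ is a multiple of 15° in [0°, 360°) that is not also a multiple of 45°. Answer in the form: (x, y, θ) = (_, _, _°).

(x, y, θ) = (2.5, 5.5, 240°)

The pose lattice has 29·16 = 464 candidates. Test each by forward raycasting.
  (1.5, 2.5, 30°): beam 1 = 5.1962 ≠ 1.7321 ✗
  (2.5, 3.5, 345°): beam 1 = 3.6235 ≠ 1.7321 ✗
  (5.5, 7.5, 255°): beam 1 = 6.7293 ≠ 1.7321 ✗
  (1.5, 2.5, 150°): beam 1 = 0.5774 ≠ 1.7321 ✗
  …
  (2.5, 5.5, 240°): r_1=1.7321, r_2=0.5774, r_3=1.0000, r_4=0.5774 — all match ✓
Only this pose fits every beam.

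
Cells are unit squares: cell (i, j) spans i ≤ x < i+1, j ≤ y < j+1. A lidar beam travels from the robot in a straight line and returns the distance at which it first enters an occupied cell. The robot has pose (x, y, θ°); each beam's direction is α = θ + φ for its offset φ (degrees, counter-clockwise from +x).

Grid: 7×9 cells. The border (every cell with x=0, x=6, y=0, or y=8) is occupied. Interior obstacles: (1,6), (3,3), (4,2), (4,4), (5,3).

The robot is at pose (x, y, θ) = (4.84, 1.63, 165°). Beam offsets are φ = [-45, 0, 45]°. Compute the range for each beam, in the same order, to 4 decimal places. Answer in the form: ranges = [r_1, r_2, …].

ranges = [0.4272, 3.9755, 1.2600]

beam 1: φ=-45°, α=120°
  direction (-0.5000, 0.8660); cell (4,1); t to first gridline: x 1.6800, y 0.4272 (then +2.0000 / +1.1547)
    (4,2) via y @ 0.4272  # hit
  → r_1 = 0.4272
beam 2: φ=0°, α=165°
  direction (-0.9659, 0.2588); cell (4,1); t to first gridline: x 0.8696, y 1.4296 (then +1.0353 / +3.8637)
    (3,1) via x @ 0.8696
    (3,2) via y @ 1.4296
    (2,2) via x @ 1.9049
    (1,2) via x @ 2.9402
    (0,2) via x @ 3.9755  # hit
  → r_2 = 3.9755
beam 3: φ=45°, α=210°
  direction (-0.8660, -0.5000); cell (4,1); t to first gridline: x 0.9699, y 1.2600 (then +1.1547 / +2.0000)
    (3,1) via x @ 0.9699
    (3,0) via y @ 1.2600  # hit
  → r_3 = 1.2600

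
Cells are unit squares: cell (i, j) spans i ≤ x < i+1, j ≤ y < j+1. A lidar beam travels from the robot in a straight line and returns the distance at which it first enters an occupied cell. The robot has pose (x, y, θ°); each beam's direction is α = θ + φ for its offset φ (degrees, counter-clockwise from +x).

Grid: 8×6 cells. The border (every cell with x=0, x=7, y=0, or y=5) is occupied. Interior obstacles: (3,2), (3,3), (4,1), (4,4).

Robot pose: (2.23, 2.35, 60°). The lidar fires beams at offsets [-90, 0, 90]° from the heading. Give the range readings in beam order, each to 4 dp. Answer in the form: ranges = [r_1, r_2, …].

ranges = [2.0438, 1.5400, 1.4203]

beam 1: φ=-90°, α=330°
  dir = (cos 330°, sin 330°) = (0.8660, -0.5000); from cell (2,2)
  next x-line at t=0.8891, next y-line at t=0.7000; Δt_x=1.1547, Δt_y=2.0000
    y: enter (2,1) at t=0.7000
    x: enter (3,1) at t=0.8891
    x: enter (4,1) at t=2.0438 ← occupied
  → r_1 = 2.0438
beam 2: φ=0°, α=60°
  dir = (cos 60°, sin 60°) = (0.5000, 0.8660); from cell (2,2)
  next x-line at t=1.5400, next y-line at t=0.7506; Δt_x=2.0000, Δt_y=1.1547
    y: enter (2,3) at t=0.7506
    x: enter (3,3) at t=1.5400 ← occupied
  → r_2 = 1.5400
beam 3: φ=90°, α=150°
  dir = (cos 150°, sin 150°) = (-0.8660, 0.5000); from cell (2,2)
  next x-line at t=0.2656, next y-line at t=1.3000; Δt_x=1.1547, Δt_y=2.0000
    x: enter (1,2) at t=0.2656
    y: enter (1,3) at t=1.3000
    x: enter (0,3) at t=1.4203 ← occupied
  → r_3 = 1.4203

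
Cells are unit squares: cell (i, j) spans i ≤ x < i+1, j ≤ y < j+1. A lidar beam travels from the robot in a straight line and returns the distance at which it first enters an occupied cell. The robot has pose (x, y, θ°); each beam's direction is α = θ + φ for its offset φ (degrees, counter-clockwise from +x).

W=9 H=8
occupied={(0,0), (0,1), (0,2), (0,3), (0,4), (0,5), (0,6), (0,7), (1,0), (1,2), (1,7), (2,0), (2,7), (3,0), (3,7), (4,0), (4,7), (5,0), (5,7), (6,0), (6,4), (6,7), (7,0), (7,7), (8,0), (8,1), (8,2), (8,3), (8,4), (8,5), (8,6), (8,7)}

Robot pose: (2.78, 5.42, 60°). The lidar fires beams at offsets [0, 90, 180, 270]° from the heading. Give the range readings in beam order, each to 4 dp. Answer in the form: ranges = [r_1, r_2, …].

beam 1: φ=0°, α=60°
  d=(0.5000,0.8660)  start (2,5)  tX=0.4400 tY=0.6697  stride 1/|dx|=2.0000 1/|dy|=1.1547
    cross x-line → (3,5), t=0.4400
    cross y-line → (3,6), t=0.6697
    cross y-line → (3,7), t=1.8244 (wall)
  → r_1 = 1.8244
beam 2: φ=90°, α=150°
  d=(-0.8660,0.5000)  start (2,5)  tX=0.9007 tY=1.1600  stride 1/|dx|=1.1547 1/|dy|=2.0000
    cross x-line → (1,5), t=0.9007
    cross y-line → (1,6), t=1.1600
    cross x-line → (0,6), t=2.0554 (wall)
  → r_2 = 2.0554
beam 3: φ=180°, α=240°
  d=(-0.5000,-0.8660)  start (2,5)  tX=1.5600 tY=0.4850  stride 1/|dx|=2.0000 1/|dy|=1.1547
    cross y-line → (2,4), t=0.4850
    cross x-line → (1,4), t=1.5600
    cross y-line → (1,3), t=1.6397
    cross y-line → (1,2), t=2.7944 (wall)
  → r_3 = 2.7944
beam 4: φ=270°, α=330°
  d=(0.8660,-0.5000)  start (2,5)  tX=0.2540 tY=0.8400  stride 1/|dx|=1.1547 1/|dy|=2.0000
    cross x-line → (3,5), t=0.2540
    cross y-line → (3,4), t=0.8400
    cross x-line → (4,4), t=1.4087
    cross x-line → (5,4), t=2.5634
    cross y-line → (5,3), t=2.8400
    cross x-line → (6,3), t=3.7181
    cross y-line → (6,2), t=4.8400
    cross x-line → (7,2), t=4.8728
    cross x-line → (8,2), t=6.0275 (wall)
  → r_4 = 6.0275

ranges = [1.8244, 2.0554, 2.7944, 6.0275]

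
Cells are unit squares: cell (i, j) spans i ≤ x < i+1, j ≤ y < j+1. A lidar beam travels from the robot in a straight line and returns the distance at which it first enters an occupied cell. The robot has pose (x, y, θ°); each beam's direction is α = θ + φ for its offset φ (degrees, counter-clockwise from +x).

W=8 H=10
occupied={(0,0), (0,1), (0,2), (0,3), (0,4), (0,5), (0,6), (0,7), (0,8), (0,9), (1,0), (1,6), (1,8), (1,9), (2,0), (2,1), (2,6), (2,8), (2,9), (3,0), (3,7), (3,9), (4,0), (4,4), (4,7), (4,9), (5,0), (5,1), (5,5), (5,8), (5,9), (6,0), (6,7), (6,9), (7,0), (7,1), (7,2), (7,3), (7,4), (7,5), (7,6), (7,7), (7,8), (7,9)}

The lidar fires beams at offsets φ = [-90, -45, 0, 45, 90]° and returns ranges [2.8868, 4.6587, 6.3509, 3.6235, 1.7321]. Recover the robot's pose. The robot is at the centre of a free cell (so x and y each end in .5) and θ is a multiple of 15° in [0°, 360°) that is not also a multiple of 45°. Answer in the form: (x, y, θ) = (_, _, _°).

Candidates: 36 free-cell centres × 16 headings = 576 poses. Raycast each; keep the one whose scan matches to 4 dp.
  (6.5, 2.5, 345°): beam 1 = 1.5529 ≠ 2.8868 ✗
  (3.5, 3.5, 75°): beam 1 = 3.6235 ≠ 2.8868 ✗
  (6.5, 2.5, 210°): beam 2 = 5.6940 ≠ 4.6587 ✗
  …
  (2.5, 2.5, 60°): r_1=2.8868, r_2=4.6587, r_3=6.3509, r_4=3.6235, r_5=1.7321 — all match ✓
Only this pose fits every beam.

(x, y, θ) = (2.5, 2.5, 60°)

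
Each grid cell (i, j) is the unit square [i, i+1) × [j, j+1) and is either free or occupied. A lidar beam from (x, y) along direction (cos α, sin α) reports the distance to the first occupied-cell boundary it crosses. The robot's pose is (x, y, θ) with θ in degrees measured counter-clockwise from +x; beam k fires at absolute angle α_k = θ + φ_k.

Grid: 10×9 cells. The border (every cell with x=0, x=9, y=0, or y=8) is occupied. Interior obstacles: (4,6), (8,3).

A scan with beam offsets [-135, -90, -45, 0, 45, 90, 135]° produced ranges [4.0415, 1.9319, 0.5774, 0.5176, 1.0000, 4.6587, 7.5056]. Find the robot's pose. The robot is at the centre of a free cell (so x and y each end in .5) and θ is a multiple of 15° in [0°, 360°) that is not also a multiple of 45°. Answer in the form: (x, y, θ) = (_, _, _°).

Candidates: 54 free-cell centres × 16 headings = 864 poses. Raycast each; keep the one whose scan matches to 4 dp.
  (6.5, 1.5, 240°): beam 1 = 6.7293 ≠ 4.0415 ✗
  (3.5, 2.5, 165°): beam 1 = 6.3509 ≠ 4.0415 ✗
  (3.5, 4.5, 150°): beam 1 = 5.6940 ≠ 4.0415 ✗
  (1.5, 2.5, 120°): beam 1 = 5.7956 ≠ 4.0415 ✗
  (1.5, 1.5, 210°): beam 1 = 6.7293 ≠ 4.0415 ✗
  …
  (4.5, 1.5, 285°): r_1=4.0415, r_2=1.9319, r_3=0.5774, r_4=0.5176, r_5=1.0000, r_6=4.6587, r_7=7.5056 — all match ✓
Unique over the lattice → pose = (4.5, 1.5, 285°).

(x, y, θ) = (4.5, 1.5, 285°)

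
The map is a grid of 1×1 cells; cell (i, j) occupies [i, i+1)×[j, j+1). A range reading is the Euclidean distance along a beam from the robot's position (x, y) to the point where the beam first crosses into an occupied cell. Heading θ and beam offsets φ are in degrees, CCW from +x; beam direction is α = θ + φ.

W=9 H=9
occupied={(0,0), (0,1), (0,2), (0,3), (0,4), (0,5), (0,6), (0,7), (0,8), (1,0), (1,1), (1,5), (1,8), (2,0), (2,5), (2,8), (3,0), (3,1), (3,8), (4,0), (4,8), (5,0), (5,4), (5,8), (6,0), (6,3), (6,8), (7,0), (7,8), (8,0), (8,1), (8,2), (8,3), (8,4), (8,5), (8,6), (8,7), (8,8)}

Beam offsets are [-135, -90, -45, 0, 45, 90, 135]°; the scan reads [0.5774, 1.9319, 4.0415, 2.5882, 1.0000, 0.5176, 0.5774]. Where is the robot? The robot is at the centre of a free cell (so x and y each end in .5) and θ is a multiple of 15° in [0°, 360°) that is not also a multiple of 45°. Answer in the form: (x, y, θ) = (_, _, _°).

(x, y, θ) = (1.5, 2.5, 75°)

Candidates: 43 free-cell centres × 16 headings = 688 poses. Raycast each; keep the one whose scan matches to 4 dp.
  (5.5, 2.5, 120°): beam 1 = 2.5882 ≠ 0.5774 ✗
  (2.5, 4.5, 345°): beam 1 = 1.7321 ≠ 0.5774 ✗
  (3.5, 6.5, 330°): beam 1 = 1.9319 ≠ 0.5774 ✗
  (4.5, 1.5, 330°): beam 1 = 0.5176 ≠ 0.5774 ✗
  …
  (1.5, 2.5, 75°): r_1=0.5774, r_2=1.9319, r_3=4.0415, r_4=2.5882, r_5=1.0000, r_6=0.5176, r_7=0.5774 — all match ✓
Unique over the lattice → pose = (1.5, 2.5, 75°).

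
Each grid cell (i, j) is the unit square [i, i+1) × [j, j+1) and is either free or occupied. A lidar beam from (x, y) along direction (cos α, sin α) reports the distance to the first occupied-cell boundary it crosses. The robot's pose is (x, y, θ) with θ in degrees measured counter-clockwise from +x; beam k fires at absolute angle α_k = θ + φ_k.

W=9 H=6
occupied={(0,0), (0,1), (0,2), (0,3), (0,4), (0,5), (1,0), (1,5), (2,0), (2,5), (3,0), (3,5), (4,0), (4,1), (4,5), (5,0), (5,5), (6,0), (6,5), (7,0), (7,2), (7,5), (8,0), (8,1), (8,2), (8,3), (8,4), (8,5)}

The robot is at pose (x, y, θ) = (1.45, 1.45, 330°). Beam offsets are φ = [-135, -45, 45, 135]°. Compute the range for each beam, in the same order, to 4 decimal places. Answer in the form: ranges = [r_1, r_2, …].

ranges = [0.4659, 0.4659, 5.7458, 1.7387]

beam 1: φ=-135°, α=195°
  dir = (cos 195°, sin 195°) = (-0.9659, -0.2588); from cell (1,1)
  next x-line at t=0.4659, next y-line at t=1.7387; Δt_x=1.0353, Δt_y=3.8637
    x: enter (0,1) at t=0.4659 ← occupied
  → r_1 = 0.4659
beam 2: φ=-45°, α=285°
  dir = (cos 285°, sin 285°) = (0.2588, -0.9659); from cell (1,1)
  next x-line at t=2.1250, next y-line at t=0.4659; Δt_x=3.8637, Δt_y=1.0353
    y: enter (1,0) at t=0.4659 ← occupied
  → r_2 = 0.4659
beam 3: φ=45°, α=15°
  dir = (cos 15°, sin 15°) = (0.9659, 0.2588); from cell (1,1)
  next x-line at t=0.5694, next y-line at t=2.1250; Δt_x=1.0353, Δt_y=3.8637
    x: enter (2,1) at t=0.5694
    x: enter (3,1) at t=1.6047
    y: enter (3,2) at t=2.1250
    x: enter (4,2) at t=2.6400
    x: enter (5,2) at t=3.6752
    x: enter (6,2) at t=4.7105
    x: enter (7,2) at t=5.7458 ← occupied
  → r_3 = 5.7458
beam 4: φ=135°, α=105°
  dir = (cos 105°, sin 105°) = (-0.2588, 0.9659); from cell (1,1)
  next x-line at t=1.7387, next y-line at t=0.5694; Δt_x=3.8637, Δt_y=1.0353
    y: enter (1,2) at t=0.5694
    y: enter (1,3) at t=1.6047
    x: enter (0,3) at t=1.7387 ← occupied
  → r_4 = 1.7387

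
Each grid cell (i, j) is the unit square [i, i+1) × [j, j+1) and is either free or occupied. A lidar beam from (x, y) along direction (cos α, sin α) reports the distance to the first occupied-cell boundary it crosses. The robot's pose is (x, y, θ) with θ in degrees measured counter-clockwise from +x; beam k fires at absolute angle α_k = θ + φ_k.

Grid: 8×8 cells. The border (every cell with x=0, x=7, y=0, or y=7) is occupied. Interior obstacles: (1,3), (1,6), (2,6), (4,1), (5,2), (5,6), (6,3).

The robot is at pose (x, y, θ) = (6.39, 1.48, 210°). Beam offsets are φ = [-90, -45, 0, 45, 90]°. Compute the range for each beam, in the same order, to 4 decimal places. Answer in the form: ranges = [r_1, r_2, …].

ranges = [0.7800, 1.4390, 0.9600, 0.4969, 0.5543]

beam 1: φ=-90°, α=120°
  dir = (cos 120°, sin 120°) = (-0.5000, 0.8660); from cell (6,1)
  next x-line at t=0.7800, next y-line at t=0.6004; Δt_x=2.0000, Δt_y=1.1547
    y: enter (6,2) at t=0.6004
    x: enter (5,2) at t=0.7800 ← occupied
  → r_1 = 0.7800
beam 2: φ=-45°, α=165°
  dir = (cos 165°, sin 165°) = (-0.9659, 0.2588); from cell (6,1)
  next x-line at t=0.4038, next y-line at t=2.0091; Δt_x=1.0353, Δt_y=3.8637
    x: enter (5,1) at t=0.4038
    x: enter (4,1) at t=1.4390 ← occupied
  → r_2 = 1.4390
beam 3: φ=0°, α=210°
  dir = (cos 210°, sin 210°) = (-0.8660, -0.5000); from cell (6,1)
  next x-line at t=0.4503, next y-line at t=0.9600; Δt_x=1.1547, Δt_y=2.0000
    x: enter (5,1) at t=0.4503
    y: enter (5,0) at t=0.9600 ← occupied
  → r_3 = 0.9600
beam 4: φ=45°, α=255°
  dir = (cos 255°, sin 255°) = (-0.2588, -0.9659); from cell (6,1)
  next x-line at t=1.5068, next y-line at t=0.4969; Δt_x=3.8637, Δt_y=1.0353
    y: enter (6,0) at t=0.4969 ← occupied
  → r_4 = 0.4969
beam 5: φ=90°, α=300°
  dir = (cos 300°, sin 300°) = (0.5000, -0.8660); from cell (6,1)
  next x-line at t=1.2200, next y-line at t=0.5543; Δt_x=2.0000, Δt_y=1.1547
    y: enter (6,0) at t=0.5543 ← occupied
  → r_5 = 0.5543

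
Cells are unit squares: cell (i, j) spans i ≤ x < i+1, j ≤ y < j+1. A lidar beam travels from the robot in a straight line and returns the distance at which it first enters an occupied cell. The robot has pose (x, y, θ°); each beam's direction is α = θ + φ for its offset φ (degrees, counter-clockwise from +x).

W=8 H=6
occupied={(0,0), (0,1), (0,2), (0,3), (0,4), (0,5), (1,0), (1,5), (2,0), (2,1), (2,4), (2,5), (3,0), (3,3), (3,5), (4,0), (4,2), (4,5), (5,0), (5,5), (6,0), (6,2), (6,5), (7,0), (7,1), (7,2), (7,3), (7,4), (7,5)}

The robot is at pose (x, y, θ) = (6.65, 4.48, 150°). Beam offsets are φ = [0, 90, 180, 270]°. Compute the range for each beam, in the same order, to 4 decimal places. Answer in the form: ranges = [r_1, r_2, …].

beam 1: φ=0°, α=150°
  direction (-0.8660, 0.5000); cell (6,4); t to first gridline: x 0.7506, y 1.0400 (then +1.1547 / +2.0000)
    (5,4) via x @ 0.7506
    (5,5) via y @ 1.0400  # hit
  → r_1 = 1.0400
beam 2: φ=90°, α=240°
  direction (-0.5000, -0.8660); cell (6,4); t to first gridline: x 1.3000, y 0.5543 (then +2.0000 / +1.1547)
    (6,3) via y @ 0.5543
    (5,3) via x @ 1.3000
    (5,2) via y @ 1.7090
    (5,1) via y @ 2.8637
    (4,1) via x @ 3.3000
    (4,0) via y @ 4.0184  # hit
  → r_2 = 4.0184
beam 3: φ=180°, α=330°
  direction (0.8660, -0.5000); cell (6,4); t to first gridline: x 0.4041, y 0.9600 (then +1.1547 / +2.0000)
    (7,4) via x @ 0.4041  # hit
  → r_3 = 0.4041
beam 4: φ=270°, α=60°
  direction (0.5000, 0.8660); cell (6,4); t to first gridline: x 0.7000, y 0.6004 (then +2.0000 / +1.1547)
    (6,5) via y @ 0.6004  # hit
  → r_4 = 0.6004

ranges = [1.0400, 4.0184, 0.4041, 0.6004]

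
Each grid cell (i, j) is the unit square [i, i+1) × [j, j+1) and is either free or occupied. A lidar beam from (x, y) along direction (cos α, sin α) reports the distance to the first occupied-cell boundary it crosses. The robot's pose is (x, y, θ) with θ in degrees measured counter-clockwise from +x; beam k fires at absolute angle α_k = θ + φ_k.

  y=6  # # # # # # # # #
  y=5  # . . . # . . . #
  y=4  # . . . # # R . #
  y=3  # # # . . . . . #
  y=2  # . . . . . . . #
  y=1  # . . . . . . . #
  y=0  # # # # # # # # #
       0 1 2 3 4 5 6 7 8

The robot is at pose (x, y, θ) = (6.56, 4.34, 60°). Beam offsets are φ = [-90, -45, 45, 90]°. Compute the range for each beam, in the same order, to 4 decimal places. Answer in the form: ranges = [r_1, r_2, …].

beam 1: φ=-90°, α=330°
  direction (0.8660, -0.5000); cell (6,4); t to first gridline: x 0.5081, y 0.6800 (then +1.1547 / +2.0000)
    (7,4) via x @ 0.5081
    (7,3) via y @ 0.6800
    (8,3) via x @ 1.6628  # hit
  → r_1 = 1.6628
beam 2: φ=-45°, α=15°
  direction (0.9659, 0.2588); cell (6,4); t to first gridline: x 0.4555, y 2.5500 (then +1.0353 / +3.8637)
    (7,4) via x @ 0.4555
    (8,4) via x @ 1.4908  # hit
  → r_2 = 1.4908
beam 3: φ=45°, α=105°
  direction (-0.2588, 0.9659); cell (6,4); t to first gridline: x 2.1637, y 0.6833 (then +3.8637 / +1.0353)
    (6,5) via y @ 0.6833
    (6,6) via y @ 1.7186  # hit
  → r_3 = 1.7186
beam 4: φ=90°, α=150°
  direction (-0.8660, 0.5000); cell (6,4); t to first gridline: x 0.6466, y 1.3200 (then +1.1547 / +2.0000)
    (5,4) via x @ 0.6466  # hit
  → r_4 = 0.6466

ranges = [1.6628, 1.4908, 1.7186, 0.6466]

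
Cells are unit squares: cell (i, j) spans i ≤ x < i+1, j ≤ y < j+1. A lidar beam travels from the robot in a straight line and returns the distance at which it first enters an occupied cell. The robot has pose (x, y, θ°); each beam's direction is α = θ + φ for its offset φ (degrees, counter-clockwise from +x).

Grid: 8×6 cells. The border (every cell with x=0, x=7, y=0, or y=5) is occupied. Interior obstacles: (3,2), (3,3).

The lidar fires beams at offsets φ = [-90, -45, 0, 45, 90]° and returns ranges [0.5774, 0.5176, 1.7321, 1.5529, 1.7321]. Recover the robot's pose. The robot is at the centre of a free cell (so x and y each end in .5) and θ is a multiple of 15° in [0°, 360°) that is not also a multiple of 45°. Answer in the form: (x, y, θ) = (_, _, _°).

Candidates: 22 free-cell centres × 16 headings = 352 poses. Raycast each; keep the one whose scan matches to 4 dp.
  (5.5, 4.5, 285°): beam 1 = 1.9319 ≠ 0.5774 ✗
  (5.5, 1.5, 300°): beam 1 = 1.0000 ≠ 0.5774 ✗
  (4.5, 1.5, 30°): beam 2 = 1.9319 ≠ 0.5176 ✗
  (2.5, 3.5, 150°): beam 1 = 1.7321 ≠ 0.5774 ✗
  (2.5, 2.5, 300°): beam 1 = 1.7321 ≠ 0.5774 ✗
  …
  (2.5, 3.5, 60°): r_1=0.5774, r_2=0.5176, r_3=1.7321, r_4=1.5529, r_5=1.7321 — all match ✓
Only this pose fits every beam.

(x, y, θ) = (2.5, 3.5, 60°)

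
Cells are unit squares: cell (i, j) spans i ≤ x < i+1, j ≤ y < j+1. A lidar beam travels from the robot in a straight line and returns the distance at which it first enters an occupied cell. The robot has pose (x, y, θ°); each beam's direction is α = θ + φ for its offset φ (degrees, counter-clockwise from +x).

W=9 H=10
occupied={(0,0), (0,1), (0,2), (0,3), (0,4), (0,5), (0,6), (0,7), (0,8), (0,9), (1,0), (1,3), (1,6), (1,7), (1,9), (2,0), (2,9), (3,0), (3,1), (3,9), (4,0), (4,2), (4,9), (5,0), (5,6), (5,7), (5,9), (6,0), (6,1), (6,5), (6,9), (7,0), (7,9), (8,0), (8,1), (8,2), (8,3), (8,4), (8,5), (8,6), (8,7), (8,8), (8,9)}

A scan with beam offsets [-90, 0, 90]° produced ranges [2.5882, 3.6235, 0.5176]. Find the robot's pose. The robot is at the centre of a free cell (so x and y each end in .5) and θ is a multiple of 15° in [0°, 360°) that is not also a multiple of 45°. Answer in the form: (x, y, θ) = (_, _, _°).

(x, y, θ) = (4.5, 3.5, 165°)

Candidates: 47 free-cell centres × 16 headings = 752 poses. Raycast each; keep the one whose scan matches to 4 dp.
  (7.5, 1.5, 165°): beam 1 = 1.9319 ≠ 2.5882 ✗
  (4.5, 6.5, 150°): beam 1 = 1.0000 ≠ 2.5882 ✗
  (5.5, 1.5, 195°): beam 1 = 7.7646 ≠ 2.5882 ✗
  (7.5, 5.5, 165°): beam 1 = 1.9319 ≠ 2.5882 ✗
  …
  (4.5, 3.5, 165°): r_1=2.5882, r_2=3.6235, r_3=0.5176 — all match ✓
Unique over the lattice → pose = (4.5, 3.5, 165°).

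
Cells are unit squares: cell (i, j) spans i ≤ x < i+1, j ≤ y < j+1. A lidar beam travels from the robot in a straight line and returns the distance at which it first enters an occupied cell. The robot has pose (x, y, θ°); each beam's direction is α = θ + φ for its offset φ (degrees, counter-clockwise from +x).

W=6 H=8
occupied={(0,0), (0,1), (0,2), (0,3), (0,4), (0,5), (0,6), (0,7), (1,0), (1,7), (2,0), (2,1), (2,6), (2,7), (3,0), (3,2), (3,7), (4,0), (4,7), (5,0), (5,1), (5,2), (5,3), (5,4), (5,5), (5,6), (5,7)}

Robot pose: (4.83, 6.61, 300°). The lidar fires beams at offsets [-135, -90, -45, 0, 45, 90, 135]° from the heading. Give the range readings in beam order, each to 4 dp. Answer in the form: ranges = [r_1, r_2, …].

beam 1: φ=-135°, α=165°
  d=(-0.9659,0.2588)  start (4,6)  tX=0.8593 tY=1.5068  stride 1/|dx|=1.0353 1/|dy|=3.8637
    cross x-line → (3,6), t=0.8593
    cross y-line → (3,7), t=1.5068 (wall)
  → r_1 = 1.5068
beam 2: φ=-90°, α=210°
  d=(-0.8660,-0.5000)  start (4,6)  tX=0.9584 tY=1.2200  stride 1/|dx|=1.1547 1/|dy|=2.0000
    cross x-line → (3,6), t=0.9584
    cross y-line → (3,5), t=1.2200
    cross x-line → (2,5), t=2.1131
    cross y-line → (2,4), t=3.2200
    cross x-line → (1,4), t=3.2678
    cross x-line → (0,4), t=4.4225 (wall)
  → r_2 = 4.4225
beam 3: φ=-45°, α=255°
  d=(-0.2588,-0.9659)  start (4,6)  tX=3.2069 tY=0.6315  stride 1/|dx|=3.8637 1/|dy|=1.0353
    cross y-line → (4,5), t=0.6315
    cross y-line → (4,4), t=1.6668
    cross y-line → (4,3), t=2.7021
    cross x-line → (3,3), t=3.2069
    cross y-line → (3,2), t=3.7373 (wall)
  → r_3 = 3.7373
beam 4: φ=0°, α=300°
  d=(0.5000,-0.8660)  start (4,6)  tX=0.3400 tY=0.7044  stride 1/|dx|=2.0000 1/|dy|=1.1547
    cross x-line → (5,6), t=0.3400 (wall)
  → r_4 = 0.3400
beam 5: φ=45°, α=345°
  d=(0.9659,-0.2588)  start (4,6)  tX=0.1760 tY=2.3569  stride 1/|dx|=1.0353 1/|dy|=3.8637
    cross x-line → (5,6), t=0.1760 (wall)
  → r_5 = 0.1760
beam 6: φ=90°, α=30°
  d=(0.8660,0.5000)  start (4,6)  tX=0.1963 tY=0.7800  stride 1/|dx|=1.1547 1/|dy|=2.0000
    cross x-line → (5,6), t=0.1963 (wall)
  → r_6 = 0.1963
beam 7: φ=135°, α=75°
  d=(0.2588,0.9659)  start (4,6)  tX=0.6568 tY=0.4038  stride 1/|dx|=3.8637 1/|dy|=1.0353
    cross y-line → (4,7), t=0.4038 (wall)
  → r_7 = 0.4038

ranges = [1.5068, 4.4225, 3.7373, 0.3400, 0.1760, 0.1963, 0.4038]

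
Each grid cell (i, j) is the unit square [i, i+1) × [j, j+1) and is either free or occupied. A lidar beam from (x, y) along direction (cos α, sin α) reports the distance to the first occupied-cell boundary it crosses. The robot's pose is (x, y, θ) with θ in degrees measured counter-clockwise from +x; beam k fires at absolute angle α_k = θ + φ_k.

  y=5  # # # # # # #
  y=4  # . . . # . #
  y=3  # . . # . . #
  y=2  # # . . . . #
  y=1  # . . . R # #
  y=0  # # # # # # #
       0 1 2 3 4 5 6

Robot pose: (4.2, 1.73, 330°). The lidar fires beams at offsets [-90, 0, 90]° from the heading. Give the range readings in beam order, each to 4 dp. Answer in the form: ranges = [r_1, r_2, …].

ranges = [0.8429, 0.9238, 3.6000]

beam 1: φ=-90°, α=240°
  d=(-0.5000,-0.8660)  start (4,1)  tX=0.4000 tY=0.8429  stride 1/|dx|=2.0000 1/|dy|=1.1547
    cross x-line → (3,1), t=0.4000
    cross y-line → (3,0), t=0.8429 (wall)
  → r_1 = 0.8429
beam 2: φ=0°, α=330°
  d=(0.8660,-0.5000)  start (4,1)  tX=0.9238 tY=1.4600  stride 1/|dx|=1.1547 1/|dy|=2.0000
    cross x-line → (5,1), t=0.9238 (wall)
  → r_2 = 0.9238
beam 3: φ=90°, α=60°
  d=(0.5000,0.8660)  start (4,1)  tX=1.6000 tY=0.3118  stride 1/|dx|=2.0000 1/|dy|=1.1547
    cross y-line → (4,2), t=0.3118
    cross y-line → (4,3), t=1.4665
    cross x-line → (5,3), t=1.6000
    cross y-line → (5,4), t=2.6212
    cross x-line → (6,4), t=3.6000 (wall)
  → r_3 = 3.6000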